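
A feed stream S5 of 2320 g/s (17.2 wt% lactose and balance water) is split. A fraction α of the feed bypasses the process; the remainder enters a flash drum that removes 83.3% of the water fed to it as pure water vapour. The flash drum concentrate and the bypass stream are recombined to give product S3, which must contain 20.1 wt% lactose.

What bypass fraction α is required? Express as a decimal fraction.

0.791

All 2320×0.172 = 399.04 g/s of lactose reaches S3, so S3 = 399.04/0.201 = 1985.3 g/s and vapour = 334.73 g/s.
The evaporator receives (1−α)·2320 of feed at 0.828 water and removes 0.833 of that water:
0.833×0.828×(1−α)×2320 = 334.73
(1−α) = 334.73/1600.2 = 0.2092;  α = 0.7908.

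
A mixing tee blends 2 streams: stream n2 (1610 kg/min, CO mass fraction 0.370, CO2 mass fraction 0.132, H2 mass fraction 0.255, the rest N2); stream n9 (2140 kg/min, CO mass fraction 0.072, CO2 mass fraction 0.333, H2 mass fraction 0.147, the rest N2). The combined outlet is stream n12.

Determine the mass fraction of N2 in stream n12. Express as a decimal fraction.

0.360

Total flow out = 1610 + 2140 = 3750 kg/min.
N2 in = 1610×0.243 + 2140×0.448 = 1350 kg/min.
N2 mass fraction in n12 = 1350/3750 = 0.360.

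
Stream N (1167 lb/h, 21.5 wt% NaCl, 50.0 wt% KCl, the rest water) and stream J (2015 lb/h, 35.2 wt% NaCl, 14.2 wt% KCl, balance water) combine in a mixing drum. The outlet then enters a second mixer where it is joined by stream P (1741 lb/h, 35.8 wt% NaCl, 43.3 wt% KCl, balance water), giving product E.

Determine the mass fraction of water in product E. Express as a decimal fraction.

0.349

Overall, product flow = 4923 lb/h.
water in = 1167×0.285 + 2015×0.506 + 1741×0.209 = 1716.1 lb/h.
water fraction in E = 0.349.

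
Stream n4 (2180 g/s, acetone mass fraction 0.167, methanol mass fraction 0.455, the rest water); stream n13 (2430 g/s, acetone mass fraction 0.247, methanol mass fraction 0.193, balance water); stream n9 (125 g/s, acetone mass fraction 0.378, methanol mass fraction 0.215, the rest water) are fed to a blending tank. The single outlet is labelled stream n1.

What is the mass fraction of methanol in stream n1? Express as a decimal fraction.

Total flow out = 2180 + 2430 + 125 = 4735 g/s.
methanol in = 2180×0.455 + 2430×0.193 + 125×0.215 = 1487.8 g/s.
methanol mass fraction in n1 = 1487.8/4735 = 0.314.

0.314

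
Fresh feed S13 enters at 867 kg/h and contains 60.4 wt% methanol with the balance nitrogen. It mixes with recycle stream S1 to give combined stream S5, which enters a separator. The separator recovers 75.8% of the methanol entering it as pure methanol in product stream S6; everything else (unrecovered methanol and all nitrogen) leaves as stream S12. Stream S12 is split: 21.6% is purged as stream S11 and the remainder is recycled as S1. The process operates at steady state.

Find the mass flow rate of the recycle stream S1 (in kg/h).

nitrogen enters only via S13 and leaves only via the purge: 867×0.396 = 0.216×(nitrogen in S12), and the separator passes all nitrogen, so nitrogen in S5 = nitrogen in S12 = 1589.5 kg/h.
methanol in S5: m_A = 867×0.604 + (1−0.216)·(1−0.758)·m_A, so m_A = 523.67/0.8103 = 646.29 kg/h.
S12 = (1−0.758)×646.29 + 1589.5 = 1745.9 kg/h.
Recycle S1 = (1−0.216)×1745.9 = 1368.8 kg/h.

1369 kg/h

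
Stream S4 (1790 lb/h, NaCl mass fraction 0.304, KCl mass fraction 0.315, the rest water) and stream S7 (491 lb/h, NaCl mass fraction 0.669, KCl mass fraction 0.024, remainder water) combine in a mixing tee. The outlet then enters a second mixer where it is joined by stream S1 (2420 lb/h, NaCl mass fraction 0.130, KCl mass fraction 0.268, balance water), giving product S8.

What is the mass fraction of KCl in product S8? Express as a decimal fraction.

0.260

Overall, product flow = 4701 lb/h.
KCl in = 1790×0.315 + 491×0.024 + 2420×0.268 = 1224.2 lb/h.
KCl fraction in S8 = 0.260.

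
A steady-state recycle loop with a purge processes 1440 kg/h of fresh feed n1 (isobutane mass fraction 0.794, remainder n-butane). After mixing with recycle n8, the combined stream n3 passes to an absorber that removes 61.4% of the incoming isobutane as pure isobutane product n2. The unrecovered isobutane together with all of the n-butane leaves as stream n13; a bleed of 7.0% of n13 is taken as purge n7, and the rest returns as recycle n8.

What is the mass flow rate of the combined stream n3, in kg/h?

n-butane enters only via n1 and leaves only via the purge: 1440×0.206 = 0.070×(n-butane in n13), and the absorber passes all n-butane, so n-butane in n3 = n-butane in n13 = 4237.7 kg/h.
isobutane in n3: m_A = 1440×0.794 + (1−0.070)·(1−0.614)·m_A, so m_A = 1143.4/0.6410 = 1783.7 kg/h.
n3 = 1783.7 + 4237.7 = 6021.4 kg/h.

6021 kg/h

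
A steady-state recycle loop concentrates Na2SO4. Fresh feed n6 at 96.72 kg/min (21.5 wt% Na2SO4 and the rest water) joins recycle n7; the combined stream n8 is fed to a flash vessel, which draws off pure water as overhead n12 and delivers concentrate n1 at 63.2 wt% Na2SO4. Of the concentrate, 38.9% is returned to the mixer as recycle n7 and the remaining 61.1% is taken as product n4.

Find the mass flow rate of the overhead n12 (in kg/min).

Overall Na2SO4 balance (none leaves overhead): Na2SO4 in fresh feed = Na2SO4 in product, i.e. 96.72×0.215 = (1−0.389)·n1·0.632.
n1 = 20.795/(0.632×0.611) = 53.851 kg/min.
Recycle n7 = 0.389×53.851 = 20.948 kg/min.
Combined feed n8 = 96.72 + 20.948 = 117.67 kg/min.
Overhead n12 = n8 − n1 = 117.67 − 53.851 = 63.817 kg/min.

63.82 kg/min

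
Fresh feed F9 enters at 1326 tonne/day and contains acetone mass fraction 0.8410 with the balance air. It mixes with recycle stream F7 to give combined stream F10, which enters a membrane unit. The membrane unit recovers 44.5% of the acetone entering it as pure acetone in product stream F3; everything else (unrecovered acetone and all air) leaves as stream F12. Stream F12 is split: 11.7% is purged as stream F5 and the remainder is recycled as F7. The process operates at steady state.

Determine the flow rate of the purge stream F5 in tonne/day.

air enters only via F9 and leaves only via the purge: 1326×0.159 = 0.117×(air in F12), and the membrane unit passes all air, so air in F10 = air in F12 = 1802 tonne/day.
acetone in F10: m_A = 1326×0.841 + (1−0.117)·(1−0.445)·m_A, so m_A = 1115.2/0.5099 = 2186.9 tonne/day.
F12 = (1−0.445)×2186.9 + 1802 = 3015.7 tonne/day.
Purge F5 = 0.117×3015.7 = 352.84 tonne/day.

352.8 tonne/day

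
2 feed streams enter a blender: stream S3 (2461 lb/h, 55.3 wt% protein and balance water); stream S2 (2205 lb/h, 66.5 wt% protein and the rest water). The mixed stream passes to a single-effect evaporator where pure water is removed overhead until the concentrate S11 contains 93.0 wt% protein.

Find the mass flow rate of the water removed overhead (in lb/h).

protein entering = 2461×0.553 + 2205×0.665 = 2827.3 lb/h.
All protein reports to S11, so S11 = 2827.3/0.930 = 3040.1 lb/h.
Total feed = 4666 lb/h; overhead = 4666 − 3040.1 = 1625.9 lb/h.

1626 lb/h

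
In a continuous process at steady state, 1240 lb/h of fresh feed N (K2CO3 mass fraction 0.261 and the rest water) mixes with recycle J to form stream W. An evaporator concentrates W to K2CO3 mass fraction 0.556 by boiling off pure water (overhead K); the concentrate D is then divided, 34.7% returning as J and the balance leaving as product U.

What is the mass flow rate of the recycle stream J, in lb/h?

Overall K2CO3 balance (none leaves overhead): K2CO3 in fresh feed = K2CO3 in product, i.e. 1240×0.261 = (1−0.347)·D·0.556.
D = 323.64/(0.556×0.653) = 891.4 lb/h.
Recycle J = 0.347×891.4 = 309.32 lb/h.

309.3 lb/h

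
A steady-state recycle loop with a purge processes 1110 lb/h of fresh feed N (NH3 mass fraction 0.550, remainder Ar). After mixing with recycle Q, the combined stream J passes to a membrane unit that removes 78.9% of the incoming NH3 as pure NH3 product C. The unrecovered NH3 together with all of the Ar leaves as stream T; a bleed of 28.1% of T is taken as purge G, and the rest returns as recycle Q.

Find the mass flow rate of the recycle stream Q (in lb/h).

1387 lb/h

Ar enters only via N and leaves only via the purge: 1110×0.450 = 0.281×(Ar in T), and the membrane unit passes all Ar, so Ar in J = Ar in T = 1777.6 lb/h.
NH3 in J: m_A = 1110×0.550 + (1−0.281)·(1−0.789)·m_A, so m_A = 610.5/0.8483 = 719.68 lb/h.
T = (1−0.789)×719.68 + 1777.6 = 1929.4 lb/h.
Recycle Q = (1−0.281)×1929.4 = 1387.3 lb/h.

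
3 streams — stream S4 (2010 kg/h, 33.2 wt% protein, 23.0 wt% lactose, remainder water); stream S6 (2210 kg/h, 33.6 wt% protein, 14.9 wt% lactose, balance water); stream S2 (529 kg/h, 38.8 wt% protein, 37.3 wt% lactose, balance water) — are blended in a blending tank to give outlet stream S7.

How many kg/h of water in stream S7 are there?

water out = water in = 2010×0.438 + 2210×0.515 + 529×0.239 = 2145 kg/h.

2145 kg/h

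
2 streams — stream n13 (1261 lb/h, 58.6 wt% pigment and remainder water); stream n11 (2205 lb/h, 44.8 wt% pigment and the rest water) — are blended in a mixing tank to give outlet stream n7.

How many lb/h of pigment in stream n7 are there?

1727 lb/h

pigment out = pigment in = 1261×0.586 + 2205×0.448 = 1726.8 lb/h.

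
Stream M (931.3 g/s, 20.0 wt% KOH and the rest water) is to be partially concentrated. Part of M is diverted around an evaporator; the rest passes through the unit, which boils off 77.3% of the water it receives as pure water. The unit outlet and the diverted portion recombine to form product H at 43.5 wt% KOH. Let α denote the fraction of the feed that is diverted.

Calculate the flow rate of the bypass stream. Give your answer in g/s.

117.7 g/s

All 931.3×0.200 = 186.26 g/s of KOH reaches H, so H = 186.26/0.435 = 428.18 g/s and vapour = 503.12 g/s.
The evaporator receives (1−α)·931.3 of feed at 0.800 water and removes 0.773 of that water:
0.773×0.800×(1−α)×931.3 = 503.12
(1−α) = 503.12/575.92 = 0.8736;  α = 0.1264.
Bypass flow = 0.1264×931.3 = 117.72 g/s.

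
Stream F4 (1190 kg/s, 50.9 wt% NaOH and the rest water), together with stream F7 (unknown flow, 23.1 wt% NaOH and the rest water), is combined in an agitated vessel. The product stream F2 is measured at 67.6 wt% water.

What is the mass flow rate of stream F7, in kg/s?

Let F7 be the unknown flow. Total out = 1190 + F7.
water balance: 584.29 + 0.769·F7 = 0.676·(1190 + F7)
(0.769 − 0.676)·F7 = 0.676×1190 − 584.29 = 220.15
F7 = 220.15 / 0.093 = 2367.2 kg/s

2367 kg/s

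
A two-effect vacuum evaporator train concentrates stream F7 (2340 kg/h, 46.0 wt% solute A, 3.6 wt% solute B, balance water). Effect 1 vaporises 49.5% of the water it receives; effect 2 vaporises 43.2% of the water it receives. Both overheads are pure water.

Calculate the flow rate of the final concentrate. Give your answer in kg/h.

water in feed = 2340×0.504 = 1179.4 kg/h.
After stage 1: water left = (1−0.495)×1179.4 = 595.58; stream total = 1756.2 kg/h.
After stage 2: water left = (1−0.432)×595.58 = 338.29; final concentrate = 1498.9 kg/h.

1499 kg/h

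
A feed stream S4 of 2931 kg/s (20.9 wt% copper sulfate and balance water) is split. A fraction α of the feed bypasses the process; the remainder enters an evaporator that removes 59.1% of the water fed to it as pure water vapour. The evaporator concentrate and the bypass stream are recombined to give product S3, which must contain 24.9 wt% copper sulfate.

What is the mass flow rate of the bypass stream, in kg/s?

1924 kg/s

All 2931×0.209 = 612.58 kg/s of copper sulfate reaches S3, so S3 = 612.58/0.249 = 2460.2 kg/s and vapour = 470.84 kg/s.
The evaporator receives (1−α)·2931 of feed at 0.791 water and removes 0.591 of that water:
0.591×0.791×(1−α)×2931 = 470.84
(1−α) = 470.84/1370.2 = 0.3436;  α = 0.6564.
Bypass flow = 0.6564×2931 = 1923.8 kg/s.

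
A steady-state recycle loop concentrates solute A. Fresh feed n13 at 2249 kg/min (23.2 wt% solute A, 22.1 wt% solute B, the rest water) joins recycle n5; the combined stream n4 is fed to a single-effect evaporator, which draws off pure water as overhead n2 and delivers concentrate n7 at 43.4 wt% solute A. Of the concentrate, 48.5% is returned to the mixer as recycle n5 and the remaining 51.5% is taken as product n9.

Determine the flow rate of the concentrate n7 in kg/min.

Overall solute A balance (none leaves overhead): solute A in fresh feed = solute A in product, i.e. 2249×0.232 = (1−0.485)·n7·0.434.
n7 = 521.77/(0.434×0.515) = 2334.4 kg/min.

2334 kg/min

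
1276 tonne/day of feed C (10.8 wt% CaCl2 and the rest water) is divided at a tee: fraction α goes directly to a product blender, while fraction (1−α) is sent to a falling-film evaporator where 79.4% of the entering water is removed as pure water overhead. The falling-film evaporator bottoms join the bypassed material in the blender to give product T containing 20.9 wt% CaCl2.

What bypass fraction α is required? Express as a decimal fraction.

0.318

All 1276×0.108 = 137.81 tonne/day of CaCl2 reaches T, so T = 137.81/0.209 = 659.37 tonne/day and vapour = 616.63 tonne/day.
The evaporator receives (1−α)·1276 of feed at 0.892 water and removes 0.794 of that water:
0.794×0.892×(1−α)×1276 = 616.63
(1−α) = 616.63/903.72 = 0.6823;  α = 0.3177.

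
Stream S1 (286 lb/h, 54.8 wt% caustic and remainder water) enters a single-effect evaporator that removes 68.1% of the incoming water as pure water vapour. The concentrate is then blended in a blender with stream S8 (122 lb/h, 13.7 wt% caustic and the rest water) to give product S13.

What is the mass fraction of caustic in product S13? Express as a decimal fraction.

0.542

Vapour removed = 0.681×0.452×286 = 88.034 lb/h; concentrate = 197.97 lb/h.
caustic reaching the mixer = 156.73 (from concentrate) + 122×0.137 = 173.44 lb/h.
Product flow = 197.97 + 122 = 319.97 lb/h; caustic fraction = 0.542.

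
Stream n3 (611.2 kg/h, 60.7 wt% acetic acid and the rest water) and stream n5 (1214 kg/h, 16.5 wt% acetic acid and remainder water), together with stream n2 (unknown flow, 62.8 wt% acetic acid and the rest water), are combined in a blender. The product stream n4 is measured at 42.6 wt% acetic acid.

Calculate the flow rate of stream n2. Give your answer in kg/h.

Let n2 be the unknown flow. Total out = 1825.2 + n2.
acetic acid balance: 571.31 + 0.628·n2 = 0.426·(1825.2 + n2)
(0.628 − 0.426)·n2 = 0.426×1825.2 − 571.31 = 206.23
n2 = 206.23 / 0.202 = 1020.9 kg/h

1021 kg/h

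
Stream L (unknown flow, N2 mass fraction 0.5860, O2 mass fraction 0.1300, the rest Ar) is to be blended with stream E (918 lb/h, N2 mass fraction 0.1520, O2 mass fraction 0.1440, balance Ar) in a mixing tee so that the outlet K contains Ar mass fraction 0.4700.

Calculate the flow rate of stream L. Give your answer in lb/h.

Let L be the unknown flow. Total out = 918 + L.
Ar balance: 646.27 + 0.284·L = 0.470·(918 + L)
(0.284 − 0.470)·L = 0.470×918 − 646.27 = -214.81
L = -214.81 / -0.186 = 1154.9 lb/h

1155 lb/h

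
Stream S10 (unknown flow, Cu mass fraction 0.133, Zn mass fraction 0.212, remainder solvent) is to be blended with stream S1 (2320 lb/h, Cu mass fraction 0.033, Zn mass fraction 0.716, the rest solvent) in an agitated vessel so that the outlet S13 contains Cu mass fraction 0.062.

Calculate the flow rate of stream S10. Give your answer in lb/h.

947.6 lb/h

Let S10 be the unknown flow. Total out = 2320 + S10.
Cu balance: 76.56 + 0.133·S10 = 0.062·(2320 + S10)
(0.133 − 0.062)·S10 = 0.062×2320 − 76.56 = 67.28
S10 = 67.28 / 0.071 = 947.61 lb/h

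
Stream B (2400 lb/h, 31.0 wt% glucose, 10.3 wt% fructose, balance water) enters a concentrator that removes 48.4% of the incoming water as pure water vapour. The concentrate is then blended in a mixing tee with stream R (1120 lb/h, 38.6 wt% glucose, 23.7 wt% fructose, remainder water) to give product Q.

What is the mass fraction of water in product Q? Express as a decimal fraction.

0.4049

Vapour removed = 0.484×0.587×2400 = 681.86 lb/h; concentrate = 1718.1 lb/h.
water reaching the mixer = 726.94 (from concentrate) + 1120×0.377 = 1149.2 lb/h.
Product flow = 1718.1 + 1120 = 2838.1 lb/h; water fraction = 0.4049.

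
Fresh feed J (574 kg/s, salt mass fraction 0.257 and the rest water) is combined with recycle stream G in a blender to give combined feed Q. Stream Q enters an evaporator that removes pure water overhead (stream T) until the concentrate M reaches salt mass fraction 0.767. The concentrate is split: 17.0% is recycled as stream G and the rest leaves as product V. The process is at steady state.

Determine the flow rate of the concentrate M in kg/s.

231.7 kg/s

Overall salt balance (none leaves overhead): salt in fresh feed = salt in product, i.e. 574×0.257 = (1−0.170)·M·0.767.
M = 147.52/(0.767×0.830) = 231.72 kg/s.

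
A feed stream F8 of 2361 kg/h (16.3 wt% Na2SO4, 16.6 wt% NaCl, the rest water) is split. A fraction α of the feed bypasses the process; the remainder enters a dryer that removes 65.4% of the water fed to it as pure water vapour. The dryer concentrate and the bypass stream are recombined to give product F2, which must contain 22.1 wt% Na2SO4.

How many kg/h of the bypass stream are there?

All 2361×0.163 = 384.84 kg/h of Na2SO4 reaches F2, so F2 = 384.84/0.221 = 1741.4 kg/h and vapour = 619.63 kg/h.
The evaporator receives (1−α)·2361 of feed at 0.671 water and removes 0.654 of that water:
0.654×0.671×(1−α)×2361 = 619.63
(1−α) = 619.63/1036.1 = 0.5980;  α = 0.4020.
Bypass flow = 0.4020×2361 = 949.01 kg/h.

949 kg/h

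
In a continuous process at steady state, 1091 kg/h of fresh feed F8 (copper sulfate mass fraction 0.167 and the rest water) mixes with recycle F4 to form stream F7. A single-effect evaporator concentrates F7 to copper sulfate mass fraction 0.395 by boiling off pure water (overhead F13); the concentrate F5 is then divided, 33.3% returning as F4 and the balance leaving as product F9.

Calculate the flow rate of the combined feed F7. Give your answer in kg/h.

Overall copper sulfate balance (none leaves overhead): copper sulfate in fresh feed = copper sulfate in product, i.e. 1091×0.167 = (1−0.333)·F5·0.395.
F5 = 182.2/(0.395×0.667) = 691.54 kg/h.
Recycle F4 = 0.333×691.54 = 230.28 kg/h.
Combined feed F7 = 1091 + 230.28 = 1321.3 kg/h.

1321 kg/h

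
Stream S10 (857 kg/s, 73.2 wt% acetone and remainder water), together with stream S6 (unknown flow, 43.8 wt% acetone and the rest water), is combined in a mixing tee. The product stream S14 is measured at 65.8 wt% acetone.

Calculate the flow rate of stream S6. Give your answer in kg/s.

288.3 kg/s

Let S6 be the unknown flow. Total out = 857 + S6.
acetone balance: 627.32 + 0.438·S6 = 0.658·(857 + S6)
(0.438 − 0.658)·S6 = 0.658×857 − 627.32 = -63.418
S6 = -63.418 / -0.220 = 288.26 kg/s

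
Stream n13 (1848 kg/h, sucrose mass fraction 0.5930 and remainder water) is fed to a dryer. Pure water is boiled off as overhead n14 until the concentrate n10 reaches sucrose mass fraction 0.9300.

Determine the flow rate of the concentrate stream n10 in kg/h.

sucrose is conserved: 1848×0.593 = 1095.9 kg/h all reports to the concentrate.
Concentrate = 1095.9/(target fraction) = 1178.3 kg/h.

1178 kg/h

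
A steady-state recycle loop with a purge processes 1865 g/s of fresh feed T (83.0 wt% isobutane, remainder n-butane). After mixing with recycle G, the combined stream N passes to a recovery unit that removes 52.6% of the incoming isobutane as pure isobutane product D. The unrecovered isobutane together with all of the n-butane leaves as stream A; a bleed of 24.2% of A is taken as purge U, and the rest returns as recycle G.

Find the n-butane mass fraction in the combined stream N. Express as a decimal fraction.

0.3516

n-butane enters only via T and leaves only via the purge: 1865×0.170 = 0.242×(n-butane in A), and the recovery unit passes all n-butane, so n-butane in N = n-butane in A = 1310.1 g/s.
isobutane in N: m_A = 1865×0.830 + (1−0.242)·(1−0.526)·m_A, so m_A = 1547.9/0.6407 = 2416 g/s.
N = 2416 + 1310.1 = 3726.1 g/s.
n-butane fraction in N = 1310.1/3726.1 = 0.3516.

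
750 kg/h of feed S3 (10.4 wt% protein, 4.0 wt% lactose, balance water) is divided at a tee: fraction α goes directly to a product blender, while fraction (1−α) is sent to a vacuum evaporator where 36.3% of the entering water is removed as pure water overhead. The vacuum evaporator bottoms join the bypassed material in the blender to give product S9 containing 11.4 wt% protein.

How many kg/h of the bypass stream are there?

538.3 kg/h

All 750×0.104 = 78 kg/h of protein reaches S9, so S9 = 78/0.114 = 684.21 kg/h and vapour = 65.789 kg/h.
The evaporator receives (1−α)·750 of feed at 0.856 water and removes 0.363 of that water:
0.363×0.856×(1−α)×750 = 65.789
(1−α) = 65.789/233.05 = 0.2823;  α = 0.7177.
Bypass flow = 0.7177×750 = 538.27 kg/h.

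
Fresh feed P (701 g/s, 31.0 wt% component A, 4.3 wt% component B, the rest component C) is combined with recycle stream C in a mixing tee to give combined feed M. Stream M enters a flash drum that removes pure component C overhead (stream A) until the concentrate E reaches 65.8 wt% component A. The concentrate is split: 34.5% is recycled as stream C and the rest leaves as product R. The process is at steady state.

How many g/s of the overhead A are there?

370.7 g/s

Overall component A balance (none leaves overhead): component A in fresh feed = component A in product, i.e. 701×0.310 = (1−0.345)·E·0.658.
E = 217.31/(0.658×0.655) = 504.21 g/s.
Recycle C = 0.345×504.21 = 173.95 g/s.
Combined feed M = 701 + 173.95 = 874.95 g/s.
Overhead A = M − E = 874.95 − 504.21 = 370.74 g/s.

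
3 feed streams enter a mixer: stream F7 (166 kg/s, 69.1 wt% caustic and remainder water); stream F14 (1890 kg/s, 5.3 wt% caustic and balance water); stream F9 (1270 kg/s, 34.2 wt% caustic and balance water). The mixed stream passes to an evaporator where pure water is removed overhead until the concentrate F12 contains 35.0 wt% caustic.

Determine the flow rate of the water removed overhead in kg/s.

1471 kg/s

caustic entering = 166×0.691 + 1890×0.053 + 1270×0.342 = 649.22 kg/s.
All caustic reports to F12, so F12 = 649.22/0.350 = 1854.9 kg/s.
Total feed = 3326 kg/s; overhead = 3326 − 1854.9 = 1471.1 kg/s.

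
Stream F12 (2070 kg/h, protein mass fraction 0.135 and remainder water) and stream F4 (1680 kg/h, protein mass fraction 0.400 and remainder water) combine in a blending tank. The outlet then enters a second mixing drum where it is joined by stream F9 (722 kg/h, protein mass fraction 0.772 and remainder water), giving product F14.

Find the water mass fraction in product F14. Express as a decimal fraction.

Overall, product flow = 4472 kg/h.
water in = 2070×0.865 + 1680×0.600 + 722×0.228 = 2963.2 kg/h.
water fraction in F14 = 0.663.

0.663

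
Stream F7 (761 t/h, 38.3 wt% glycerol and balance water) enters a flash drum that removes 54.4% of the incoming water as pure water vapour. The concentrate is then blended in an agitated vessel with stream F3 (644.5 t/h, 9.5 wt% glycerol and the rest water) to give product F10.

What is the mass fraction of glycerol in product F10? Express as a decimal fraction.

0.3067

Vapour removed = 0.544×0.617×761 = 255.43 t/h; concentrate = 505.57 t/h.
glycerol reaching the mixer = 291.46 (from concentrate) + 644.5×0.095 = 352.69 t/h.
Product flow = 505.57 + 644.5 = 1150.1 t/h; glycerol fraction = 0.3067.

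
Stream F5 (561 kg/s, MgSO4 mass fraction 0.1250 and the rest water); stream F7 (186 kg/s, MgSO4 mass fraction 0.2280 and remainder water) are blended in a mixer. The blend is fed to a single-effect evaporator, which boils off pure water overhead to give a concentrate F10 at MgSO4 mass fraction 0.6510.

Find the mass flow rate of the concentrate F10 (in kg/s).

172.9 kg/s

MgSO4 entering = 561×0.125 + 186×0.228 = 112.53 kg/s.
All MgSO4 reports to F10, so F10 = 112.53/0.651 = 172.86 kg/s.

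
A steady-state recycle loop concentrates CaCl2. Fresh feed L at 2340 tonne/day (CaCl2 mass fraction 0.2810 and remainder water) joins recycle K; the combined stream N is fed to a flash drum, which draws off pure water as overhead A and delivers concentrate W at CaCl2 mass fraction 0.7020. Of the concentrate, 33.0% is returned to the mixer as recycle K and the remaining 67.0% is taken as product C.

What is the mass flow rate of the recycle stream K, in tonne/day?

461.3 tonne/day

Overall CaCl2 balance (none leaves overhead): CaCl2 in fresh feed = CaCl2 in product, i.e. 2340×0.281 = (1−0.330)·W·0.702.
W = 657.54/(0.702×0.670) = 1398 tonne/day.
Recycle K = 0.330×1398 = 461.34 tonne/day.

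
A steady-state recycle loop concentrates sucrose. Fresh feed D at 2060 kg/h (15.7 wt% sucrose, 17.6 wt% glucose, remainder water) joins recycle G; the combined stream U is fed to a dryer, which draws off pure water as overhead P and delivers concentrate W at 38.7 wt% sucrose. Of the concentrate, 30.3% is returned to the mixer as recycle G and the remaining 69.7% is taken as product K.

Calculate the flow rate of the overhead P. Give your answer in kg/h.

Overall sucrose balance (none leaves overhead): sucrose in fresh feed = sucrose in product, i.e. 2060×0.157 = (1−0.303)·W·0.387.
W = 323.42/(0.387×0.697) = 1199 kg/h.
Recycle G = 0.303×1199 = 363.3 kg/h.
Combined feed U = 2060 + 363.3 = 2423.3 kg/h.
Overhead P = U − W = 2423.3 − 1199 = 1224.3 kg/h.

1224 kg/h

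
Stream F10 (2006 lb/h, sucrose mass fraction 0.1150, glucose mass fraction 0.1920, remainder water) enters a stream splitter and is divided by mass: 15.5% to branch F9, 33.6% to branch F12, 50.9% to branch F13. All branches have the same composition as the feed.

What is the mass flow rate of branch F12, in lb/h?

Branch F12 flow = 0.336×2006 = 674.02 lb/h.

674 lb/h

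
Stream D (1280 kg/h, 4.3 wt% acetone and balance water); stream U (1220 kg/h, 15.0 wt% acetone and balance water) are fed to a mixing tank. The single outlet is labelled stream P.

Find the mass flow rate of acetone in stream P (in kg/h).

238 kg/h

acetone out = acetone in = 1280×0.043 + 1220×0.150 = 238.04 kg/h.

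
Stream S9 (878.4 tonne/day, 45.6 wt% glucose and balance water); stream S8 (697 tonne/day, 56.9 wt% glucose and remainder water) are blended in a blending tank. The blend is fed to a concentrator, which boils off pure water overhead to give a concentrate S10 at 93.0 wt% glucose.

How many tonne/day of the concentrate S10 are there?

857.1 tonne/day

glucose entering = 878.4×0.456 + 697×0.569 = 797.14 tonne/day.
All glucose reports to S10, so S10 = 797.14/0.930 = 857.14 tonne/day.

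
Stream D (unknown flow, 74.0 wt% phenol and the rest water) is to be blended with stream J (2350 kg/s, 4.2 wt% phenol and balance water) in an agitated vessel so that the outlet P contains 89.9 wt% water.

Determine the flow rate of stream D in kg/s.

Let D be the unknown flow. Total out = 2350 + D.
water balance: 2251.3 + 0.260·D = 0.899·(2350 + D)
(0.260 − 0.899)·D = 0.899×2350 − 2251.3 = -138.65
D = -138.65 / -0.639 = 216.98 kg/s

217 kg/s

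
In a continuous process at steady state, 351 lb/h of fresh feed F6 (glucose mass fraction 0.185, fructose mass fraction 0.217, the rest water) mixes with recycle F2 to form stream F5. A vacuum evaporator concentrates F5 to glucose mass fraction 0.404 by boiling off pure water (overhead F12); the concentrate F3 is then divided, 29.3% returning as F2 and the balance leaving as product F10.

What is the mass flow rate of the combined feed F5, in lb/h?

Overall glucose balance (none leaves overhead): glucose in fresh feed = glucose in product, i.e. 351×0.185 = (1−0.293)·F3·0.404.
F3 = 64.935/(0.404×0.707) = 227.34 lb/h.
Recycle F2 = 0.293×227.34 = 66.611 lb/h.
Combined feed F5 = 351 + 66.611 = 417.61 lb/h.

417.6 lb/h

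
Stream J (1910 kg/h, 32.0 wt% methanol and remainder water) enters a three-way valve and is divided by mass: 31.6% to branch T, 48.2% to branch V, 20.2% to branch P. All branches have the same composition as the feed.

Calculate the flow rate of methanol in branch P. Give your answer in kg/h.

123.5 kg/h

Branch P total = 0.202×1910 = 385.82 kg/h.
methanol in P = 0.320×385.82 = 123.46 kg/h.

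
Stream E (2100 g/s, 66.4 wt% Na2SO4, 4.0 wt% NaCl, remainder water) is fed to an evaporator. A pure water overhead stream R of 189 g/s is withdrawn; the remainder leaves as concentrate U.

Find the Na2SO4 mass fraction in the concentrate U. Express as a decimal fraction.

Na2SO4 is not removed: 2100×0.664 = 1394.4 g/s of Na2SO4 enters U.
Concentrate = 2100 − 189 = 1911 g/s.
Mass fraction = 1394.4/1911 = 0.730.

0.730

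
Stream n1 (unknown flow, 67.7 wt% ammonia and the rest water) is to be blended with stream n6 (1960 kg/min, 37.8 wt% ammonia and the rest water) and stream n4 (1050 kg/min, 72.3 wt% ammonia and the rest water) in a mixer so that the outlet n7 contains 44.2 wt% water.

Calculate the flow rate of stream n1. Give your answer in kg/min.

Let n1 be the unknown flow. Total out = 3010 + n1.
water balance: 1510 + 0.323·n1 = 0.442·(3010 + n1)
(0.323 − 0.442)·n1 = 0.442×3010 − 1510 = -179.55
n1 = -179.55 / -0.119 = 1508.8 kg/min

1509 kg/min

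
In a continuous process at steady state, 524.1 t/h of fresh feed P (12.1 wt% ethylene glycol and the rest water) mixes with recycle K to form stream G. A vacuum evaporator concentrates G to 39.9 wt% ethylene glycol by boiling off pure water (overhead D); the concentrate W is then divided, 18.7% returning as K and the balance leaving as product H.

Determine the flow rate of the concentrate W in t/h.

195.5 t/h

Overall ethylene glycol balance (none leaves overhead): ethylene glycol in fresh feed = ethylene glycol in product, i.e. 524.1×0.121 = (1−0.187)·W·0.399.
W = 63.416/(0.399×0.813) = 195.5 t/h.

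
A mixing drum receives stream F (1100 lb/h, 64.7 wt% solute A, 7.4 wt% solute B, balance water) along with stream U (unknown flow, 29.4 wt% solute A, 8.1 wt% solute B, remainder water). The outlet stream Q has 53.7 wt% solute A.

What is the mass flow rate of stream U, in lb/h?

Let U be the unknown flow. Total out = 1100 + U.
solute A balance: 711.7 + 0.294·U = 0.537·(1100 + U)
(0.294 − 0.537)·U = 0.537×1100 − 711.7 = -121
U = -121 / -0.243 = 497.94 lb/h

497.9 lb/h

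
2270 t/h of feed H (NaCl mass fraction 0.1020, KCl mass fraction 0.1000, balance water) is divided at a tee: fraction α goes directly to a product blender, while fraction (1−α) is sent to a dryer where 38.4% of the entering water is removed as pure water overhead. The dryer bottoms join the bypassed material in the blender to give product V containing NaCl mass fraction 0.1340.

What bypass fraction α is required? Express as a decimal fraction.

All 2270×0.102 = 231.54 t/h of NaCl reaches V, so V = 231.54/0.134 = 1727.9 t/h and vapour = 542.09 t/h.
The evaporator receives (1−α)·2270 of feed at 0.798 water and removes 0.384 of that water:
0.384×0.798×(1−α)×2270 = 542.09
(1−α) = 542.09/695.6 = 0.7793;  α = 0.2207.

0.221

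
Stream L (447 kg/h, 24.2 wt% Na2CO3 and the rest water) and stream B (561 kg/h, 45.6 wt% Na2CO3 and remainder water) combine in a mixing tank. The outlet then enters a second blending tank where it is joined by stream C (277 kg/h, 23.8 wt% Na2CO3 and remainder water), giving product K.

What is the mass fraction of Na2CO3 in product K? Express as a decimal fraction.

Overall, product flow = 1285 kg/h.
Na2CO3 in = 447×0.242 + 561×0.456 + 277×0.238 = 429.92 kg/h.
Na2CO3 fraction in K = 0.335.

0.335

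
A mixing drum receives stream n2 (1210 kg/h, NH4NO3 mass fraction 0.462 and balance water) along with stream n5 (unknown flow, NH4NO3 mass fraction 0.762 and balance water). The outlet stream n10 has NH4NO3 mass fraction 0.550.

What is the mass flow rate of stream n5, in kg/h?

502.3 kg/h

Let n5 be the unknown flow. Total out = 1210 + n5.
NH4NO3 balance: 559.02 + 0.762·n5 = 0.550·(1210 + n5)
(0.762 − 0.550)·n5 = 0.550×1210 − 559.02 = 106.48
n5 = 106.48 / 0.212 = 502.26 kg/h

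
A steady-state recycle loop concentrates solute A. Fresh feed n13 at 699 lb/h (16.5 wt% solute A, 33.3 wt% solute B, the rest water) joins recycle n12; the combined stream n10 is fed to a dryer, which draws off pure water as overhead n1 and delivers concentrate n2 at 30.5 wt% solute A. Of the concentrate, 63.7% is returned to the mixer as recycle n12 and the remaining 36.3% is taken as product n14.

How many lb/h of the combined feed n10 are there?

Overall solute A balance (none leaves overhead): solute A in fresh feed = solute A in product, i.e. 699×0.165 = (1−0.637)·n2·0.305.
n2 = 115.34/(0.305×0.363) = 1041.7 lb/h.
Recycle n12 = 0.637×1041.7 = 663.58 lb/h.
Combined feed n10 = 699 + 663.58 = 1362.6 lb/h.

1363 lb/h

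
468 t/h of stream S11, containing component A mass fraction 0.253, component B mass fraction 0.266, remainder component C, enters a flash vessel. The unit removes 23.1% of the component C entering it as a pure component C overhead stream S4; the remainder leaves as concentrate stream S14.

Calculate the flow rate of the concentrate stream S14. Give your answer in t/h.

component C entering = 468×0.481 = 225.11 t/h; overhead removed = 0.231×225.11 = 52 t/h.
Concentrate = 468 − 52 = 416 t/h.

416 t/h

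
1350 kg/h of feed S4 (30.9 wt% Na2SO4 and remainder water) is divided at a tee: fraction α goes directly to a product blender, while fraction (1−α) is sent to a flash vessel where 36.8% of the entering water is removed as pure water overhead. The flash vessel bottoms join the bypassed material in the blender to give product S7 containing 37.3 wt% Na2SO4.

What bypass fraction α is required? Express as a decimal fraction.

All 1350×0.309 = 417.15 kg/h of Na2SO4 reaches S7, so S7 = 417.15/0.373 = 1118.4 kg/h and vapour = 231.64 kg/h.
The evaporator receives (1−α)·1350 of feed at 0.691 water and removes 0.368 of that water:
0.368×0.691×(1−α)×1350 = 231.64
(1−α) = 231.64/343.29 = 0.6748;  α = 0.3252.

0.325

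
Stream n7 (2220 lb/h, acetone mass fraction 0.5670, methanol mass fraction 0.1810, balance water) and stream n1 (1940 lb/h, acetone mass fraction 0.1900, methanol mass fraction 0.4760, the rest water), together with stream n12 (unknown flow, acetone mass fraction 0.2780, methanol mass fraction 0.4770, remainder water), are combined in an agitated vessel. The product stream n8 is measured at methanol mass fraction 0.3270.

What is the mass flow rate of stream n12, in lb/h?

Let n12 be the unknown flow. Total out = 4160 + n12.
methanol balance: 1325.3 + 0.477·n12 = 0.327·(4160 + n12)
(0.477 − 0.327)·n12 = 0.327×4160 − 1325.3 = 35.06
n12 = 35.06 / 0.150 = 233.73 lb/h

233.7 lb/h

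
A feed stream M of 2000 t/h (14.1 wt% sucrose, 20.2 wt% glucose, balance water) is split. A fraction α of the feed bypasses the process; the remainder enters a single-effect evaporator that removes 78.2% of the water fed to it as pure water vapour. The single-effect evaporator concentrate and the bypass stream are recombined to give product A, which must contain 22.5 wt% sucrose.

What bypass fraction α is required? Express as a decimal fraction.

All 2000×0.141 = 282 t/h of sucrose reaches A, so A = 282/0.225 = 1253.3 t/h and vapour = 746.67 t/h.
The evaporator receives (1−α)·2000 of feed at 0.657 water and removes 0.782 of that water:
0.782×0.657×(1−α)×2000 = 746.67
(1−α) = 746.67/1027.5 = 0.7266;  α = 0.2734.

0.273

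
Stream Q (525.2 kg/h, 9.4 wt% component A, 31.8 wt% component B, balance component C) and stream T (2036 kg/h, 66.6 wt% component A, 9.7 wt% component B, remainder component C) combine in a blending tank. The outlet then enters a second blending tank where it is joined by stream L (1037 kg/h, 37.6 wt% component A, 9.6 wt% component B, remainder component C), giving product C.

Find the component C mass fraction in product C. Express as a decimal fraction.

Overall, product flow = 3598.2 kg/h.
component C in = 525.2×0.588 + 2036×0.237 + 1037×0.528 = 1338.9 kg/h.
component C fraction in C = 0.372.

0.372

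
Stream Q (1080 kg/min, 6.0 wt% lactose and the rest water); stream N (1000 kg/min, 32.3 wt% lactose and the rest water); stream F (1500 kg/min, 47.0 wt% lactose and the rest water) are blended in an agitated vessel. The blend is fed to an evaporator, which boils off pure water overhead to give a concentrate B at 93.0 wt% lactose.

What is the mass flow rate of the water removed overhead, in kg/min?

lactose entering = 1080×0.060 + 1000×0.323 + 1500×0.470 = 1092.8 kg/min.
All lactose reports to B, so B = 1092.8/0.930 = 1175.1 kg/min.
Total feed = 3580 kg/min; overhead = 3580 − 1175.1 = 2404.9 kg/min.

2405 kg/min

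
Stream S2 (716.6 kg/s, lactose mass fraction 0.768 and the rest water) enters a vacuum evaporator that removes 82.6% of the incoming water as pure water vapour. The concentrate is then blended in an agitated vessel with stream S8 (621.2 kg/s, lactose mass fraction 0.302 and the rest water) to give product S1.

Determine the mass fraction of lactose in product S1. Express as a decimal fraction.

Vapour removed = 0.826×0.232×716.6 = 137.32 kg/s; concentrate = 579.28 kg/s.
lactose reaching the mixer = 550.35 (from concentrate) + 621.2×0.302 = 737.95 kg/s.
Product flow = 579.28 + 621.2 = 1200.5 kg/s; lactose fraction = 0.615.

0.615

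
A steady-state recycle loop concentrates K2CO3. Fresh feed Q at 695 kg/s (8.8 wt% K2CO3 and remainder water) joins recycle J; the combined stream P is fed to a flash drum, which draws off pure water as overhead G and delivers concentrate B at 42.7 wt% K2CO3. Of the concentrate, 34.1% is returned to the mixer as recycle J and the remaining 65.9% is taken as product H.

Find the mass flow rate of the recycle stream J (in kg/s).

74.12 kg/s

Overall K2CO3 balance (none leaves overhead): K2CO3 in fresh feed = K2CO3 in product, i.e. 695×0.088 = (1−0.341)·B·0.427.
B = 61.16/(0.427×0.659) = 217.35 kg/s.
Recycle J = 0.341×217.35 = 74.115 kg/s.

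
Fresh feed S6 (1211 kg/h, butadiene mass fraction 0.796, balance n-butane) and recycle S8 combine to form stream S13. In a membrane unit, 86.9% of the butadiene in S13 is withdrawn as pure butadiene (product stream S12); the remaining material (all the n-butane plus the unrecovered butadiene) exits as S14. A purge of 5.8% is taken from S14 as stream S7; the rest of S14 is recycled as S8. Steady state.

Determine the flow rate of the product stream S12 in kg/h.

955.6 kg/h

butadiene in S13: m_A = 1211×0.796 + (1−0.058)·(1−0.869)·m_A, so m_A = 963.96/0.8766 = 1099.7 kg/h.
Product S12 = 0.869×1099.7 = 955.6 kg/h.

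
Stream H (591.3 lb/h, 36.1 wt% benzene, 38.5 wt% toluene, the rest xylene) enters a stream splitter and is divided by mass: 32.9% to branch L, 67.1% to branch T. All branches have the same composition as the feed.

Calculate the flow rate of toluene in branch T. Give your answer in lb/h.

Branch T total = 0.671×591.3 = 396.76 lb/h.
toluene in T = 0.385×396.76 = 152.75 lb/h.

152.8 lb/h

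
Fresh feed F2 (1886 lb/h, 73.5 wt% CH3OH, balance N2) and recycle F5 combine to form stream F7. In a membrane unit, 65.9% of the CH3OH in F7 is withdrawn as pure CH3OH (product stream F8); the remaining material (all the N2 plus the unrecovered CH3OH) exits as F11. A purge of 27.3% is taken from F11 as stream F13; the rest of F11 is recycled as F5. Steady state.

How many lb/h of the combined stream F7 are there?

N2 enters only via F2 and leaves only via the purge: 1886×0.265 = 0.273×(N2 in F11), and the membrane unit passes all N2, so N2 in F7 = N2 in F11 = 1830.7 lb/h.
CH3OH in F7: m_A = 1886×0.735 + (1−0.273)·(1−0.659)·m_A, so m_A = 1386.2/0.7521 = 1843.1 lb/h.
F7 = 1843.1 + 1830.7 = 3673.9 lb/h.

3674 lb/h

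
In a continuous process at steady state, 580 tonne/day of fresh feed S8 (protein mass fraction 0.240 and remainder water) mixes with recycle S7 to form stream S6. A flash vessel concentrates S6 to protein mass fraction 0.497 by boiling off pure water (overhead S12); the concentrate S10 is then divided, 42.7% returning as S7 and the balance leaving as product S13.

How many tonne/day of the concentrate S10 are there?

Overall protein balance (none leaves overhead): protein in fresh feed = protein in product, i.e. 580×0.240 = (1−0.427)·S10·0.497.
S10 = 139.2/(0.497×0.573) = 488.8 tonne/day.

488.8 tonne/day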